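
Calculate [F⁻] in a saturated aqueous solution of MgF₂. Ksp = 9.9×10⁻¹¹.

MgF₂(s) ⇌ Mg²⁺(aq) + 2 F⁻(aq)
If s mol/L of MgF₂ dissolves, [Mg²⁺] = s and [F⁻] = 2s.
Ksp = [Mg²⁺][F⁻]^2 = s · (2s)^2 = 4s^3 = 9.9×10⁻¹¹
s = 2.9×10⁻⁴ mol/L
[F⁻] = 2s = 5.8×10⁻⁴ mol/L

5.8×10⁻⁴ M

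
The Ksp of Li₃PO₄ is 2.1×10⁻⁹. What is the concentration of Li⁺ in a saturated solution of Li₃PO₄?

Li₃PO₄(s) ⇌ 3 Li⁺(aq) + PO₄³⁻(aq)
Let s be the molar solubility. Then [Li⁺] = 3s and [PO₄³⁻] = s.
Ksp = [Li⁺]^3[PO₄³⁻] = (3s)^3 · s = 27s^4 = 2.1×10⁻⁹
s = 3.0×10⁻³ M
[Li⁺] = 3s = 8.9×10⁻³ M

8.9×10⁻³ M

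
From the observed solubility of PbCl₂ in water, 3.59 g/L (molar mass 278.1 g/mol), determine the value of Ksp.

Ksp = 8.60×10⁻⁶

Molar solubility s = (3.59 g/L) / (278.1 g/mol) = 1.2909×10⁻² mol/L
PbCl₂(s) ⇌ Pb²⁺(aq) + 2 Cl⁻(aq)
With molar solubility s: [Pb²⁺] = s, [Cl⁻] = 2s.
Ksp = [Pb²⁺][Cl⁻]^2 = s · (2s)^2 = 4s^3
Ksp = 4 × (1.2909×10⁻²)^3 = 8.60×10⁻⁶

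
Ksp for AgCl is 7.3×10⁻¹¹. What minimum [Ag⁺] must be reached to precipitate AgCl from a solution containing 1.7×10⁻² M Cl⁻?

Precipitation begins when Q = Ksp.
AgCl(s) ⇌ Ag⁺(aq) + Cl⁻(aq)
Ksp = [Ag⁺][Cl⁻] = [Ag⁺](1.7×10⁻²)
[Ag⁺] = 7.3×10⁻¹¹ / (1.7×10⁻²) = 4.3×10⁻⁹
[Ag⁺] = 4.3×10⁻⁹ M

4.3×10⁻⁹ M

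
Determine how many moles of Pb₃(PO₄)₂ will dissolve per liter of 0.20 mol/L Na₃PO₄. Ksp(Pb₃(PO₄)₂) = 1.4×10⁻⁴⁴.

Pb₃(PO₄)₂(s) ⇌ 3 Pb²⁺(aq) + 2 PO₄³⁻(aq)
The solution already contains PO₄³⁻ at 0.20 mol/L. Let s be the molar solubility of Pb₃(PO₄)₂.
[PO₄³⁻] ≈ 0.20 mol/L (common ion dominates); [Pb²⁺] = 3s.
Ksp = [Pb²⁺]^3[PO₄³⁻]^2 = (3s)^3(0.20)^2
(3s)^3 = 1.4×10⁻⁴⁴ / (0.20)^2 = 3.5×10⁻⁴³
s = 2.3×10⁻¹⁵ mol/L

2.3×10⁻¹⁵ M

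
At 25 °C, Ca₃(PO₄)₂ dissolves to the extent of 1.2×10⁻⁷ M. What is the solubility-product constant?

Ca₃(PO₄)₂(s) ⇌ 3 Ca²⁺(aq) + 2 PO₄³⁻(aq)
For each mole of Ca₃(PO₄)₂ that dissolves per liter, [Ca²⁺] = 3s and [PO₄³⁻] = 2s; let s denote this solubility.
Ksp = [Ca²⁺]^3[PO₄³⁻]^2 = (3s)^3 · (2s)^2 = 108s^5
Ksp = 108 × (1.2×10⁻⁷)^5 = 2.7×10⁻³³

Ksp = 2.7×10⁻³³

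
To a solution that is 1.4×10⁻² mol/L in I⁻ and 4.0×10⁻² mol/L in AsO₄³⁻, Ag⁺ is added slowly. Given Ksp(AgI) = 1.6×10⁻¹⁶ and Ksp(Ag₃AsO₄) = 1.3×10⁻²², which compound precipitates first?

AgI

Precipitation of each salt begins when its ion product equals Ksp.
For AgI: [Ag⁺] = (Ksp/[I⁻]) = 1.1×10⁻¹⁴ mol/L
For Ag₃AsO₄: [Ag⁺] = (Ksp/[AsO₄³⁻])^(1/3) = 1.5×10⁻⁷ mol/L
AgI requires the lower [Ag⁺], so it precipitates first.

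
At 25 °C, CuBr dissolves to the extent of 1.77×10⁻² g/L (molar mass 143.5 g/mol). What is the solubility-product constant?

Ksp = 1.52×10⁻⁸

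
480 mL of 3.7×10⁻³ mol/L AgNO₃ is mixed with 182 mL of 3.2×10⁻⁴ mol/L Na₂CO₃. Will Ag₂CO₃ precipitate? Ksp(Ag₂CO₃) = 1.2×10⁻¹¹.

Yes

Total volume after mixing = 480 + 182 = 662 mL.
[Ag⁺] = (3.7×10⁻³)(480)/662 = 2.7×10⁻³ mol/L
[CO₃²⁻] = (3.2×10⁻⁴)(182)/662 = 8.8×10⁻⁵ mol/L
Q = [Ag⁺]^2[CO₃²⁻] = 6.3×10⁻¹⁰
Because Q > Ksp (6.3×10⁻¹⁰ vs 1.2×10⁻¹¹), a precipitate of Ag₂CO₃ forms.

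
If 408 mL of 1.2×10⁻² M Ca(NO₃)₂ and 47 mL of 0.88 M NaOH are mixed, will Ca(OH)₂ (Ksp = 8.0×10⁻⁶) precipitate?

Total volume after mixing = 408 + 47 = 455 mL.
[Ca²⁺] = (1.2×10⁻²)(408)/455 = 1.1×10⁻² M
[OH⁻] = (0.88)(47)/455 = 9.1×10⁻² M
Q = [Ca²⁺][OH⁻]^2 = 8.9×10⁻⁵
Because Q > Ksp (8.9×10⁻⁵ vs 8.0×10⁻⁶), a precipitate of Ca(OH)₂ forms.

Yes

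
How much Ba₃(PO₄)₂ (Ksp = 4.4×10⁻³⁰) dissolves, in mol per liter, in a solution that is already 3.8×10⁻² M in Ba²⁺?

1.4×10⁻¹³ M

Ba₃(PO₄)₂(s) ⇌ 3 Ba²⁺(aq) + 2 PO₄³⁻(aq)
With Ba²⁺ already at 3.8×10⁻² M and s small, take [Ba²⁺] ≈ 3.8×10⁻² M and [PO₄³⁻] = 2s.
Ksp = [Ba²⁺]^3[PO₄³⁻]^2 = (3.8×10⁻²)^3(2s)^2
(2s)^2 = 4.4×10⁻³⁰ / (3.8×10⁻²)^3 = 8.0×10⁻²⁶
s = 1.4×10⁻¹³ M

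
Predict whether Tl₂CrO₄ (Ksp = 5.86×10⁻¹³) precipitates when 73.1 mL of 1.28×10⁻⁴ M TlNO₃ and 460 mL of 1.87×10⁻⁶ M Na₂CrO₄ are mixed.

After mixing, V = 73.1 mL + 460 mL = 533.1 mL.
[Tl⁺] = (1.28×10⁻⁴)(73.1)/533.1 = 1.76×10⁻⁵ M
[CrO₄²⁻] = (1.87×10⁻⁶)(460)/533.1 = 1.61×10⁻⁶ M
Q = [Tl⁺]^2[CrO₄²⁻] = 4.97×10⁻¹⁶
Q = 4.97×10⁻¹⁶ < Ksp = 5.86×10⁻¹³, so the solution is unsaturated and no precipitate forms.

No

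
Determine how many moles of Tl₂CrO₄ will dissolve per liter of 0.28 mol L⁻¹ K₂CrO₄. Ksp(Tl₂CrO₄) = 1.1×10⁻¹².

Tl₂CrO₄(s) ⇌ 2 Tl⁺(aq) + CrO₄²⁻(aq)
Let s be the solubility of Tl₂CrO₄ here. The common ion gives [CrO₄²⁻] ≈ 0.28 mol L⁻¹, and [Tl⁺] = 2s.
Ksp = [Tl⁺]^2[CrO₄²⁻] = (2s)^2(0.28)
(2s)^2 = 1.1×10⁻¹² / (0.28) = 3.9×10⁻¹²
s = 9.9×10⁻⁷ mol L⁻¹

9.9×10⁻⁷ M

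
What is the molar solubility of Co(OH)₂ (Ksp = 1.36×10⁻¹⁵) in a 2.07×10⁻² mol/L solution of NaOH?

3.17×10⁻¹² M

Co(OH)₂(s) ⇌ Co²⁺(aq) + 2 OH⁻(aq)
With OH⁻ already at 2.07×10⁻² mol/L and s small, take [OH⁻] ≈ 2.07×10⁻² mol/L and [Co²⁺] = s.
Ksp = [Co²⁺][OH⁻]^2 = s(2.07×10⁻²)^2
s = 1.36×10⁻¹⁵ / (2.07×10⁻²)^2 = 3.17×10⁻¹²
s = 3.17×10⁻¹² mol/L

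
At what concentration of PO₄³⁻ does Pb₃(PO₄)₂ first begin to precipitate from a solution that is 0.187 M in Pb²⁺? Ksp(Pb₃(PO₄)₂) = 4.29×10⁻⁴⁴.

2.56×10⁻²¹ M

Each salt precipitates once Q = Ksp for that salt.
Pb₃(PO₄)₂(s) ⇌ 3 Pb²⁺(aq) + 2 PO₄³⁻(aq)
Ksp = [Pb²⁺]^3[PO₄³⁻]^2 = [PO₄³⁻]^2(0.187)^3
[PO₄³⁻]^2 = 4.29×10⁻⁴⁴ / (0.187)^3 = 6.56×10⁻⁴²
[PO₄³⁻] = 2.56×10⁻²¹ M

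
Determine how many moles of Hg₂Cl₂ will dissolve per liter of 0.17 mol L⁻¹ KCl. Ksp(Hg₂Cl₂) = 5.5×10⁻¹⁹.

Hg₂Cl₂(s) ⇌ Hg₂²⁺(aq) + 2 Cl⁻(aq)
The solution already contains Cl⁻ at 0.17 mol L⁻¹. Let s be the molar solubility of Hg₂Cl₂.
[Cl⁻] ≈ 0.17 mol L⁻¹ (common ion dominates); [Hg₂²⁺] = s.
Ksp = [Hg₂²⁺][Cl⁻]^2 = s(0.17)^2
s = 5.5×10⁻¹⁹ / (0.17)^2 = 1.9×10⁻¹⁷
s = 1.9×10⁻¹⁷ mol L⁻¹

1.9×10⁻¹⁷ M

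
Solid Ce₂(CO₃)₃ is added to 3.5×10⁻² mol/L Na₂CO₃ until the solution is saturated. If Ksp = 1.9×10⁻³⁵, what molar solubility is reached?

Ce₂(CO₃)₃(s) ⇌ 2 Ce³⁺(aq) + 3 CO₃²⁻(aq)
With CO₃²⁻ already at 3.5×10⁻² mol/L and s small, take [CO₃²⁻] ≈ 3.5×10⁻² mol/L and [Ce³⁺] = 2s.
Ksp = [Ce³⁺]^2[CO₃²⁻]^3 = (2s)^2(3.5×10⁻²)^3
(2s)^2 = 1.9×10⁻³⁵ / (3.5×10⁻²)^3 = 4.4×10⁻³¹
s = 3.3×10⁻¹⁶ mol/L

3.3×10⁻¹⁶ M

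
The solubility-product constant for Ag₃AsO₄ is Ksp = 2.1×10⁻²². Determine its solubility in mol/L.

1.7×10⁻⁶ M

Ag₃AsO₄(s) ⇌ 3 Ag⁺(aq) + AsO₄³⁻(aq)
Call the molar solubility s, so that [Ag⁺] = 3s and [AsO₄³⁻] = s.
Ksp = [Ag⁺]^3[AsO₄³⁻] = (3s)^3 · s = 27s^4
27s^4 = 2.1×10⁻²²  ⇒  s^4 = 7.8×10⁻²⁴
s = 1.7×10⁻⁶ mol/L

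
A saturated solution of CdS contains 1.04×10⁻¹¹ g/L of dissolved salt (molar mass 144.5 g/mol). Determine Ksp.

Ksp = 5.18×10⁻²⁷

Molar solubility s = (1.04×10⁻¹¹ g/L) / (144.5 g/mol) = 7.1972×10⁻¹⁴ mol/L
CdS(s) ⇌ Cd²⁺(aq) + S²⁻(aq)
For each mole of CdS that dissolves per liter, [Cd²⁺] = s and [S²⁻] = s; let s denote this solubility.
Ksp = [Cd²⁺][S²⁻] = s · s = s^2
Ksp = (7.1972×10⁻¹⁴)^2 = 5.18×10⁻²⁷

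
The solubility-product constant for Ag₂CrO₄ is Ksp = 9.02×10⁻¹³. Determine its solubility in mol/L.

6.09×10⁻⁵ M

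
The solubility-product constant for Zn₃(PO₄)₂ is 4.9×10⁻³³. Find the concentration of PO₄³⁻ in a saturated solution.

2.7×10⁻⁷ M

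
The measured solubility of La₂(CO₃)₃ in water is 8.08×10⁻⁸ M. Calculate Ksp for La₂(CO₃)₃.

Ksp = 3.72×10⁻³⁴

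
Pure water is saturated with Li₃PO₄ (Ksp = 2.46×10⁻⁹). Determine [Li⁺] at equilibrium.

9.27×10⁻³ M

Li₃PO₄(s) ⇌ 3 Li⁺(aq) + PO₄³⁻(aq)
Let s be the molar solubility. Then [Li⁺] = 3s and [PO₄³⁻] = s.
Ksp = [Li⁺]^3[PO₄³⁻] = (3s)^3 · s = 27s^4 = 2.46×10⁻⁹
s = 3.09×10⁻³ M
[Li⁺] = 3s = 9.27×10⁻³ M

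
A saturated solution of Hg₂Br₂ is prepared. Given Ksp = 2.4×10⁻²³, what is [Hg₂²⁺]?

1.8×10⁻⁸ M

Hg₂Br₂(s) ⇌ Hg₂²⁺(aq) + 2 Br⁻(aq)
Call the molar solubility s, so that [Hg₂²⁺] = s and [Br⁻] = 2s.
Ksp = [Hg₂²⁺][Br⁻]^2 = s · (2s)^2 = 4s^3 = 2.4×10⁻²³
s = 1.8×10⁻⁸ mol/L
[Hg₂²⁺] = s = 1.8×10⁻⁸ mol/L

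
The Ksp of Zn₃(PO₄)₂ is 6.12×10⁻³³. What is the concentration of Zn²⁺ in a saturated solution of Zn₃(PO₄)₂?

Zn₃(PO₄)₂(s) ⇌ 3 Zn²⁺(aq) + 2 PO₄³⁻(aq)
For each mole of Zn₃(PO₄)₂ that dissolves per liter, [Zn²⁺] = 3s and [PO₄³⁻] = 2s; let s denote this solubility.
Ksp = [Zn²⁺]^3[PO₄³⁻]^2 = (3s)^3 · (2s)^2 = 108s^5 = 6.12×10⁻³³
s = 1.41×10⁻⁷ mol L⁻¹
[Zn²⁺] = 3s = 4.24×10⁻⁷ mol L⁻¹

4.24×10⁻⁷ M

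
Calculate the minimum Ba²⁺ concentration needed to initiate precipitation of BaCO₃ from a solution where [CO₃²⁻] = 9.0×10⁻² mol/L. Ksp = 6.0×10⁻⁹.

The threshold for precipitation is Q = Ksp.
BaCO₃(s) ⇌ Ba²⁺(aq) + CO₃²⁻(aq)
Ksp = [Ba²⁺][CO₃²⁻] = [Ba²⁺](9.0×10⁻²)
[Ba²⁺] = 6.0×10⁻⁹ / (9.0×10⁻²) = 6.7×10⁻⁸
[Ba²⁺] = 6.7×10⁻⁸ mol/L

6.7×10⁻⁸ M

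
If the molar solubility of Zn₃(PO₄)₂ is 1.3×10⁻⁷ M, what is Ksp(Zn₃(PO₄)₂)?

Ksp = 4.0×10⁻³³

Zn₃(PO₄)₂(s) ⇌ 3 Zn²⁺(aq) + 2 PO₄³⁻(aq)
For each mole of Zn₃(PO₄)₂ that dissolves per liter, [Zn²⁺] = 3s and [PO₄³⁻] = 2s; let s denote this solubility.
Ksp = [Zn²⁺]^3[PO₄³⁻]^2 = (3s)^3 · (2s)^2 = 108s^5
Ksp = 108 × (1.3×10⁻⁷)^5 = 4.0×10⁻³³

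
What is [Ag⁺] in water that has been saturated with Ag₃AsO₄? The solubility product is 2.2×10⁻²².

Ag₃AsO₄(s) ⇌ 3 Ag⁺(aq) + AsO₄³⁻(aq)
Let s be the molar solubility. Then [Ag⁺] = 3s and [AsO₄³⁻] = s.
Ksp = [Ag⁺]^3[AsO₄³⁻] = (3s)^3 · s = 27s^4 = 2.2×10⁻²²
s = 1.7×10⁻⁶ M
[Ag⁺] = 3s = 5.1×10⁻⁶ M

5.1×10⁻⁶ M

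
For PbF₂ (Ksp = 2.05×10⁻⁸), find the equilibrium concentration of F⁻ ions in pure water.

PbF₂(s) ⇌ Pb²⁺(aq) + 2 F⁻(aq)
For each mole of PbF₂ that dissolves per liter, [Pb²⁺] = s and [F⁻] = 2s; let s denote this solubility.
Ksp = [Pb²⁺][F⁻]^2 = s · (2s)^2 = 4s^3 = 2.05×10⁻⁸
s = 1.72×10⁻³ M
[F⁻] = 2s = 3.45×10⁻³ M

3.45×10⁻³ M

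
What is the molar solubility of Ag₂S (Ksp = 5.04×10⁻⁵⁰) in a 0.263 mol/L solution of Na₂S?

Ag₂S(s) ⇌ 2 Ag⁺(aq) + S²⁻(aq)
With S²⁻ already at 0.263 mol/L and s small, take [S²⁻] ≈ 0.263 mol/L and [Ag⁺] = 2s.
Ksp = [Ag⁺]^2[S²⁻] = (2s)^2(0.263)
(2s)^2 = 5.04×10⁻⁵⁰ / (0.263) = 1.92×10⁻⁴⁹
s = 2.19×10⁻²⁵ mol/L

2.19×10⁻²⁵ M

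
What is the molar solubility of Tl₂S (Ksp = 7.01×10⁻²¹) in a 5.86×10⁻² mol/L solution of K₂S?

1.73×10⁻¹⁰ M

Tl₂S(s) ⇌ 2 Tl⁺(aq) + S²⁻(aq)
Let s be the solubility of Tl₂S here. The common ion gives [S²⁻] ≈ 5.86×10⁻² mol/L, and [Tl⁺] = 2s.
Ksp = [Tl⁺]^2[S²⁻] = (2s)^2(5.86×10⁻²)
(2s)^2 = 7.01×10⁻²¹ / (5.86×10⁻²) = 1.20×10⁻¹⁹
s = 1.73×10⁻¹⁰ mol/L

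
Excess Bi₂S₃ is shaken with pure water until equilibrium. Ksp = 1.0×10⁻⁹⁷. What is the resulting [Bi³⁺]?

3.1×10⁻²⁰ M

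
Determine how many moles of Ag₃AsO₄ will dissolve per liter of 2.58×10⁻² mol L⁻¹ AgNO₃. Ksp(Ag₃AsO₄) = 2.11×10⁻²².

1.23×10⁻¹⁷ M

Ag₃AsO₄(s) ⇌ 3 Ag⁺(aq) + AsO₄³⁻(aq)
With Ag⁺ already at 2.58×10⁻² mol L⁻¹ and s small, take [Ag⁺] ≈ 2.58×10⁻² mol L⁻¹ and [AsO₄³⁻] = s.
Ksp = [Ag⁺]^3[AsO₄³⁻] = (2.58×10⁻²)^3s
s = 2.11×10⁻²² / (2.58×10⁻²)^3 = 1.23×10⁻¹⁷
s = 1.23×10⁻¹⁷ mol L⁻¹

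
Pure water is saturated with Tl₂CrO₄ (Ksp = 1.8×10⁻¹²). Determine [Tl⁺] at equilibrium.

Tl₂CrO₄(s) ⇌ 2 Tl⁺(aq) + CrO₄²⁻(aq)
Call the molar solubility s, so that [Tl⁺] = 2s and [CrO₄²⁻] = s.
Ksp = [Tl⁺]^2[CrO₄²⁻] = (2s)^2 · s = 4s^3 = 1.8×10⁻¹²
s = 7.7×10⁻⁵ M
[Tl⁺] = 2s = 1.5×10⁻⁴ M

1.5×10⁻⁴ M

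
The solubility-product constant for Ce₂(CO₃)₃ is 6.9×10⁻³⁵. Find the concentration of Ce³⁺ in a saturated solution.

1.2×10⁻⁷ M

Ce₂(CO₃)₃(s) ⇌ 2 Ce³⁺(aq) + 3 CO₃²⁻(aq)
If s mol/L of Ce₂(CO₃)₃ dissolves, [Ce³⁺] = 2s and [CO₃²⁻] = 3s.
Ksp = [Ce³⁺]^2[CO₃²⁻]^3 = (2s)^2 · (3s)^3 = 108s^5 = 6.9×10⁻³⁵
s = 5.8×10⁻⁸ mol/L
[Ce³⁺] = 2s = 1.2×10⁻⁷ mol/L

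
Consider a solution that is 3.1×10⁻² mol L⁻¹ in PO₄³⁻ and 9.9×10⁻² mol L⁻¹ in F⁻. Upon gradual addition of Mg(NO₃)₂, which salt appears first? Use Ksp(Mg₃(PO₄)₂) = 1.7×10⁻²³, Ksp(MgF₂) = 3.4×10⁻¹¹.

A salt starts to precipitate once the ion product Q reaches its Ksp.
For Mg₃(PO₄)₂: [Mg²⁺] = (Ksp/[PO₄³⁻]^2)^(1/3) = 2.6×10⁻⁷ mol L⁻¹
For MgF₂: [Mg²⁺] = (Ksp/[F⁻]^2) = 3.5×10⁻⁹ mol L⁻¹
Since MgF₂ needs less Mg²⁺ to reach saturation, it precipitates first.

MgF₂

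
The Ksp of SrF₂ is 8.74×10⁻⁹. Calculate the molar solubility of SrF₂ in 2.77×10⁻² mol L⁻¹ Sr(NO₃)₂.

SrF₂(s) ⇌ Sr²⁺(aq) + 2 F⁻(aq)
Sr²⁺ is already present at 2.77×10⁻² mol L⁻¹. If s mol/L of SrF₂ dissolves, [F⁻] = 2s while [Sr²⁺] ≈ 2.77×10⁻² mol L⁻¹.
Ksp = [Sr²⁺][F⁻]^2 = (2.77×10⁻²)(2s)^2
(2s)^2 = 8.74×10⁻⁹ / (2.77×10⁻²) = 3.16×10⁻⁷
s = 2.81×10⁻⁴ mol L⁻¹

2.81×10⁻⁴ M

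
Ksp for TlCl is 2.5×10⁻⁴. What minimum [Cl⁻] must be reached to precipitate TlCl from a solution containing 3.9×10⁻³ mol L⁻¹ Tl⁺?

The threshold for precipitation is Q = Ksp.
TlCl(s) ⇌ Tl⁺(aq) + Cl⁻(aq)
Ksp = [Tl⁺][Cl⁻] = [Cl⁻](3.9×10⁻³)
[Cl⁻] = 2.5×10⁻⁴ / (3.9×10⁻³) = 6.4×10⁻²
[Cl⁻] = 6.4×10⁻² mol L⁻¹

6.4×10⁻² M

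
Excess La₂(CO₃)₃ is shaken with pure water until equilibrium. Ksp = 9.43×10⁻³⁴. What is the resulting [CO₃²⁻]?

2.92×10⁻⁷ M

La₂(CO₃)₃(s) ⇌ 2 La³⁺(aq) + 3 CO₃²⁻(aq)
Let s be the molar solubility. Then [La³⁺] = 2s and [CO₃²⁻] = 3s.
Ksp = [La³⁺]^2[CO₃²⁻]^3 = (2s)^2 · (3s)^3 = 108s^5 = 9.43×10⁻³⁴
s = 9.73×10⁻⁸ M
[CO₃²⁻] = 3s = 2.92×10⁻⁷ M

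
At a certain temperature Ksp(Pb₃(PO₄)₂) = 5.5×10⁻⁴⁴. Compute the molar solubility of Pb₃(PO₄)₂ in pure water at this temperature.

8.7×10⁻¹⁰ M

Pb₃(PO₄)₂(s) ⇌ 3 Pb²⁺(aq) + 2 PO₄³⁻(aq)
Call the molar solubility s, so that [Pb²⁺] = 3s and [PO₄³⁻] = 2s.
Ksp = [Pb²⁺]^3[PO₄³⁻]^2 = (3s)^3 · (2s)^2 = 108s^5
108s^5 = 5.5×10⁻⁴⁴  ⇒  s^5 = 5.1×10⁻⁴⁶
Taking the 5th root, s = 8.7×10⁻¹⁰ M.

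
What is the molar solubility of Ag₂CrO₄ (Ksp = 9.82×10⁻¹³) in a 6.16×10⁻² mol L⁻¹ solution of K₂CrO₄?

Ag₂CrO₄(s) ⇌ 2 Ag⁺(aq) + CrO₄²⁻(aq)
Let s be the solubility of Ag₂CrO₄ here. The common ion gives [CrO₄²⁻] ≈ 6.16×10⁻² mol L⁻¹, and [Ag⁺] = 2s.
Ksp = [Ag⁺]^2[CrO₄²⁻] = (2s)^2(6.16×10⁻²)
(2s)^2 = 9.82×10⁻¹³ / (6.16×10⁻²) = 1.59×10⁻¹¹
s = 2.00×10⁻⁶ mol L⁻¹

2.00×10⁻⁶ M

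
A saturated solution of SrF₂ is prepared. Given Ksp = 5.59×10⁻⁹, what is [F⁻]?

SrF₂(s) ⇌ Sr²⁺(aq) + 2 F⁻(aq)
With molar solubility s: [Sr²⁺] = s, [F⁻] = 2s.
Ksp = [Sr²⁺][F⁻]^2 = s · (2s)^2 = 4s^3 = 5.59×10⁻⁹
s = 1.12×10⁻³ mol/L
[F⁻] = 2s = 2.24×10⁻³ mol/L

2.24×10⁻³ M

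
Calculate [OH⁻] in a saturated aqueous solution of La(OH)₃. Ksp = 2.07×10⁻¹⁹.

2.81×10⁻⁵ M

La(OH)₃(s) ⇌ La³⁺(aq) + 3 OH⁻(aq)
Let s be the molar solubility. Then [La³⁺] = s and [OH⁻] = 3s.
Ksp = [La³⁺][OH⁻]^3 = s · (3s)^3 = 27s^4 = 2.07×10⁻¹⁹
s = 9.36×10⁻⁶ M
[OH⁻] = 3s = 2.81×10⁻⁵ M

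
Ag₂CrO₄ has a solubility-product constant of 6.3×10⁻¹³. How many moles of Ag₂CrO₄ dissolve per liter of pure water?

Ag₂CrO₄(s) ⇌ 2 Ag⁺(aq) + CrO₄²⁻(aq)
With molar solubility s: [Ag⁺] = 2s, [CrO₄²⁻] = s.
Ksp = [Ag⁺]^2[CrO₄²⁻] = (2s)^2 · s = 4s^3
4s^3 = 6.3×10⁻¹³  ⇒  s^3 = 1.6×10⁻¹³
s = 5.4×10⁻⁵ mol L⁻¹

5.4×10⁻⁵ M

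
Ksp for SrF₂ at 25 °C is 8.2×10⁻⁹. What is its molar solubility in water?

SrF₂(s) ⇌ Sr²⁺(aq) + 2 F⁻(aq)
Let s be the molar solubility. Then [Sr²⁺] = s and [F⁻] = 2s.
Ksp = [Sr²⁺][F⁻]^2 = s · (2s)^2 = 4s^3
4s^3 = 8.2×10⁻⁹  ⇒  s^3 = 2.1×10⁻⁹
Taking the 3rd root, s = 1.3×10⁻³ M.

1.3×10⁻³ M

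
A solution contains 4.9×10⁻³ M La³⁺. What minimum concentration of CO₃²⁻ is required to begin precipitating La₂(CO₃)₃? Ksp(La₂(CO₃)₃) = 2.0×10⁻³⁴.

2.0×10⁻¹⁰ M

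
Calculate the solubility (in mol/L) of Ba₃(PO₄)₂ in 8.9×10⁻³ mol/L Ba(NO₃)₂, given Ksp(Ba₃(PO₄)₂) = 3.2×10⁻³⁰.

1.1×10⁻¹² M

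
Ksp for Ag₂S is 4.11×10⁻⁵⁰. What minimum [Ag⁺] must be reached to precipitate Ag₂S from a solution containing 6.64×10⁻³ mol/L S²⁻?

Each salt precipitates once Q = Ksp for that salt.
Ag₂S(s) ⇌ 2 Ag⁺(aq) + S²⁻(aq)
Ksp = [Ag⁺]^2[S²⁻] = [Ag⁺]^2(6.64×10⁻³)
[Ag⁺]^2 = 4.11×10⁻⁵⁰ / (6.64×10⁻³) = 6.19×10⁻⁴⁸
[Ag⁺] = 2.49×10⁻²⁴ mol/L

2.49×10⁻²⁴ M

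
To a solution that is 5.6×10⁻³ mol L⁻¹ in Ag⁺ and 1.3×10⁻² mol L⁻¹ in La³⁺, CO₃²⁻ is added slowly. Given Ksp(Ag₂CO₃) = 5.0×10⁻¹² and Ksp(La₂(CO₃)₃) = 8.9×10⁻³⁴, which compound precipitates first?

La₂(CO₃)₃

Precipitation begins when Q = Ksp.
For Ag₂CO₃: [CO₃²⁻] = (Ksp/[Ag⁺]^2) = 1.6×10⁻⁷ mol L⁻¹
For La₂(CO₃)₃: [CO₃²⁻] = (Ksp/[La³⁺]^2)^(1/3) = 1.7×10⁻¹⁰ mol L⁻¹
Since La₂(CO₃)₃ needs less CO₃²⁻ to reach saturation, it precipitates first.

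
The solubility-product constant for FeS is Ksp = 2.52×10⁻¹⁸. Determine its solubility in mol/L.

1.59×10⁻⁹ M

FeS(s) ⇌ Fe²⁺(aq) + S²⁻(aq)
Call the molar solubility s, so that [Fe²⁺] = s and [S²⁻] = s.
Ksp = [Fe²⁺][S²⁻] = s · s = s^2
s^2 = 2.52×10⁻¹⁸
Taking the 2nd root, s = 1.59×10⁻⁹ mol L⁻¹.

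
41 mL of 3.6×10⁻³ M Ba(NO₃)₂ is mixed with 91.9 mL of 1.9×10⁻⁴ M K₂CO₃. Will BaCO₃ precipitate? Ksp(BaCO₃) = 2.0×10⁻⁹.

Yes

Total volume after mixing = 41 + 91.9 = 132.9 mL.
[Ba²⁺] = (3.6×10⁻³)(41)/132.9 = 1.1×10⁻³ M
[CO₃²⁻] = (1.9×10⁻⁴)(91.9)/132.9 = 1.3×10⁻⁴ M
Q = [Ba²⁺][CO₃²⁻] = 1.5×10⁻⁷
Because Q > Ksp (1.5×10⁻⁷ vs 2.0×10⁻⁹), a precipitate of BaCO₃ forms.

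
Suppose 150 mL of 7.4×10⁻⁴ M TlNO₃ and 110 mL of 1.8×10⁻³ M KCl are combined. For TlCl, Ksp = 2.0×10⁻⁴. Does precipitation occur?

The combined volume is 260 mL.
[Tl⁺] = (7.4×10⁻⁴)(150)/260 = 4.3×10⁻⁴ M
[Cl⁻] = (1.8×10⁻³)(110)/260 = 7.6×10⁻⁴ M
Q = [Tl⁺][Cl⁻] = 3.3×10⁻⁷
Q < Ksp (3.3×10⁻⁷ vs 2.0×10⁻⁴); the solution remains unsaturated and no precipitate forms.

No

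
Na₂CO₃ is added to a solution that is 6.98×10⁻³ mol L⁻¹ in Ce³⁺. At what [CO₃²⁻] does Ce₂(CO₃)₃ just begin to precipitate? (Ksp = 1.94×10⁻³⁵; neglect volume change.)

7.36×10⁻¹¹ M

A salt starts to precipitate once the ion product Q reaches its Ksp.
Ce₂(CO₃)₃(s) ⇌ 2 Ce³⁺(aq) + 3 CO₃²⁻(aq)
Ksp = [Ce³⁺]^2[CO₃²⁻]^3 = [CO₃²⁻]^3(6.98×10⁻³)^2
[CO₃²⁻]^3 = 1.94×10⁻³⁵ / (6.98×10⁻³)^2 = 3.98×10⁻³¹
[CO₃²⁻] = 7.36×10⁻¹¹ mol L⁻¹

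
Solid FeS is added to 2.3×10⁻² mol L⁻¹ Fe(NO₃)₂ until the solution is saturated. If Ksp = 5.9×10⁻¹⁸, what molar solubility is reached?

FeS(s) ⇌ Fe²⁺(aq) + S²⁻(aq)
Let s be the solubility of FeS here. The common ion gives [Fe²⁺] ≈ 2.3×10⁻² mol L⁻¹, and [S²⁻] = s.
Ksp = [Fe²⁺][S²⁻] = (2.3×10⁻²)s
s = 5.9×10⁻¹⁸ / (2.3×10⁻²) = 2.6×10⁻¹⁶
s = 2.6×10⁻¹⁶ mol L⁻¹

2.6×10⁻¹⁶ M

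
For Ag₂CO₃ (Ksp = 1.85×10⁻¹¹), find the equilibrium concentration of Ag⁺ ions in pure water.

3.33×10⁻⁴ M

Ag₂CO₃(s) ⇌ 2 Ag⁺(aq) + CO₃²⁻(aq)
Let s be the molar solubility. Then [Ag⁺] = 2s and [CO₃²⁻] = s.
Ksp = [Ag⁺]^2[CO₃²⁻] = (2s)^2 · s = 4s^3 = 1.85×10⁻¹¹
s = 1.67×10⁻⁴ mol/L
[Ag⁺] = 2s = 3.33×10⁻⁴ mol/L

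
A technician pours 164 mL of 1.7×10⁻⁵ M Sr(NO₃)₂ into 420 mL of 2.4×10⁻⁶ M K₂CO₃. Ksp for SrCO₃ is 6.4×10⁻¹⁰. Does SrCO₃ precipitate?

No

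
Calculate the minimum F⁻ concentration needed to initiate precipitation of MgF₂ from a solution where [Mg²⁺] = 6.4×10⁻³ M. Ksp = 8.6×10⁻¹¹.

1.2×10⁻⁴ M

The threshold for precipitation is Q = Ksp.
MgF₂(s) ⇌ Mg²⁺(aq) + 2 F⁻(aq)
Ksp = [Mg²⁺][F⁻]^2 = [F⁻]^2(6.4×10⁻³)
[F⁻]^2 = 8.6×10⁻¹¹ / (6.4×10⁻³) = 1.3×10⁻⁸
[F⁻] = 1.2×10⁻⁴ M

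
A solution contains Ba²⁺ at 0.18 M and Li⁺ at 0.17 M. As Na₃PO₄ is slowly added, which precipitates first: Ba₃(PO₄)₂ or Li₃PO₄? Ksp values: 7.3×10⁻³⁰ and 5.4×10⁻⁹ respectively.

Precipitation of each salt begins when its ion product equals Ksp.
For Ba₃(PO₄)₂: [PO₄³⁻] = (Ksp/[Ba²⁺]^3)^(1/2) = 3.5×10⁻¹⁴ M
For Li₃PO₄: [PO₄³⁻] = (Ksp/[Li⁺]^3) = 1.1×10⁻⁶ M
Ba₃(PO₄)₂ requires the lower [PO₄³⁻], so it precipitates first.

Ba₃(PO₄)₂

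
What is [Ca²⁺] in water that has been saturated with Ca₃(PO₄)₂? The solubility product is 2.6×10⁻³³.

3.6×10⁻⁷ M

Ca₃(PO₄)₂(s) ⇌ 3 Ca²⁺(aq) + 2 PO₄³⁻(aq)
Call the molar solubility s, so that [Ca²⁺] = 3s and [PO₄³⁻] = 2s.
Ksp = [Ca²⁺]^3[PO₄³⁻]^2 = (3s)^3 · (2s)^2 = 108s^5 = 2.6×10⁻³³
s = 1.2×10⁻⁷ mol L⁻¹
[Ca²⁺] = 3s = 3.6×10⁻⁷ mol L⁻¹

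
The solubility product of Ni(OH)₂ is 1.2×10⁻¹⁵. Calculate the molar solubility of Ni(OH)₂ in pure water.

6.7×10⁻⁶ M

Ni(OH)₂(s) ⇌ Ni²⁺(aq) + 2 OH⁻(aq)
Let s be the molar solubility. Then [Ni²⁺] = s and [OH⁻] = 2s.
Ksp = [Ni²⁺][OH⁻]^2 = s · (2s)^2 = 4s^3
4s^3 = 1.2×10⁻¹⁵  ⇒  s^3 = 3.0×10⁻¹⁶
s = (3.0×10⁻¹⁶)^(1/3) = 6.7×10⁻⁶ mol L⁻¹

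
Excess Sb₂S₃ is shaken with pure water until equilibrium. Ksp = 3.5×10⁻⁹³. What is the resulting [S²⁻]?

3.8×10⁻¹⁹ M

Sb₂S₃(s) ⇌ 2 Sb³⁺(aq) + 3 S²⁻(aq)
If s mol/L of Sb₂S₃ dissolves, [Sb³⁺] = 2s and [S²⁻] = 3s.
Ksp = [Sb³⁺]^2[S²⁻]^3 = (2s)^2 · (3s)^3 = 108s^5 = 3.5×10⁻⁹³
s = 1.3×10⁻¹⁹ mol L⁻¹
[S²⁻] = 3s = 3.8×10⁻¹⁹ mol L⁻¹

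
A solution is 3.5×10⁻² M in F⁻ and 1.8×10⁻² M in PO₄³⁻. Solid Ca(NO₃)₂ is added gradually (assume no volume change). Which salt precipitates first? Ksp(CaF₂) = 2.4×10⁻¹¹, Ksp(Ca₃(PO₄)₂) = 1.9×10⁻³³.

Ca₃(PO₄)₂

Precipitation of each salt begins when its ion product equals Ksp.
For CaF₂: [Ca²⁺] = (Ksp/[F⁻]^2) = 2.0×10⁻⁸ M
For Ca₃(PO₄)₂: [Ca²⁺] = (Ksp/[PO₄³⁻]^2)^(1/3) = 1.8×10⁻¹⁰ M
Ca₃(PO₄)₂ requires the lower [Ca²⁺], so it precipitates first.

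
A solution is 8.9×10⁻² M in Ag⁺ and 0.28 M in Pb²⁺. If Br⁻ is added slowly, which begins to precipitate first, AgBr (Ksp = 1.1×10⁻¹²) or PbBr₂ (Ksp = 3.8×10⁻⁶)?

Precipitation begins when Q = Ksp.
For AgBr: [Br⁻] = (Ksp/[Ag⁺]) = 1.2×10⁻¹¹ M
For PbBr₂: [Br⁻] = (Ksp/[Pb²⁺])^(1/2) = 3.7×10⁻³ M
Since AgBr needs less Br⁻ to reach saturation, it precipitates first.

AgBr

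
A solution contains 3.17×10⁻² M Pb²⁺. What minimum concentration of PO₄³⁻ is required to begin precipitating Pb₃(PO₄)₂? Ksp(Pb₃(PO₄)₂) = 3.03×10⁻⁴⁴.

Each salt precipitates once Q = Ksp for that salt.
Pb₃(PO₄)₂(s) ⇌ 3 Pb²⁺(aq) + 2 PO₄³⁻(aq)
Ksp = [Pb²⁺]^3[PO₄³⁻]^2 = [PO₄³⁻]^2(3.17×10⁻²)^3
[PO₄³⁻]^2 = 3.03×10⁻⁴⁴ / (3.17×10⁻²)^3 = 9.51×10⁻⁴⁰
[PO₄³⁻] = 3.08×10⁻²⁰ M

3.08×10⁻²⁰ M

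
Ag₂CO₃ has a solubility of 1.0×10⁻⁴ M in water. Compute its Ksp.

Ksp = 4.0×10⁻¹²

Ag₂CO₃(s) ⇌ 2 Ag⁺(aq) + CO₃²⁻(aq)
Call the molar solubility s, so that [Ag⁺] = 2s and [CO₃²⁻] = s.
Ksp = [Ag⁺]^2[CO₃²⁻] = (2s)^2 · s = 4s^3
Ksp = 4 × (1.0×10⁻⁴)^3 = 4.0×10⁻¹²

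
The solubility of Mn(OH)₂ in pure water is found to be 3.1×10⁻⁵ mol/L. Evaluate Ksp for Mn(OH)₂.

Ksp = 1.2×10⁻¹³

Mn(OH)₂(s) ⇌ Mn²⁺(aq) + 2 OH⁻(aq)
Let s be the molar solubility. Then [Mn²⁺] = s and [OH⁻] = 2s.
Ksp = [Mn²⁺][OH⁻]^2 = s · (2s)^2 = 4s^3
Ksp = 4 × (3.1×10⁻⁵)^3 = 1.2×10⁻¹³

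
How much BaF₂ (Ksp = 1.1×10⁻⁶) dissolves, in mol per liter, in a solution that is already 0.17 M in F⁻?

BaF₂(s) ⇌ Ba²⁺(aq) + 2 F⁻(aq)
F⁻ is already present at 0.17 M. If s mol/L of BaF₂ dissolves, [Ba²⁺] = s while [F⁻] ≈ 0.17 M.
Ksp = [Ba²⁺][F⁻]^2 = s(0.17)^2
s = 1.1×10⁻⁶ / (0.17)^2 = 3.8×10⁻⁵
s = 3.8×10⁻⁵ M

3.8×10⁻⁵ M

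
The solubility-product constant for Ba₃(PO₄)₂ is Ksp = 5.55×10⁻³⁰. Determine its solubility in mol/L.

5.52×10⁻⁷ M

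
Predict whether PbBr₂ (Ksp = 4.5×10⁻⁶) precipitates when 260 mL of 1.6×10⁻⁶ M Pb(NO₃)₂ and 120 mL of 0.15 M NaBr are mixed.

No

Total volume after mixing = 260 + 120 = 380 mL.
[Pb²⁺] = (1.6×10⁻⁶)(260)/380 = 1.1×10⁻⁶ M
[Br⁻] = (0.15)(120)/380 = 4.7×10⁻² M
Q = [Pb²⁺][Br⁻]^2 = 2.5×10⁻⁹
Q < Ksp (2.5×10⁻⁹ vs 4.5×10⁻⁶); the solution remains unsaturated and no precipitate forms.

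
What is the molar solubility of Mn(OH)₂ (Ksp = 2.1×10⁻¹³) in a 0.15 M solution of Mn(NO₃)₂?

5.9×10⁻⁷ M

Mn(OH)₂(s) ⇌ Mn²⁺(aq) + 2 OH⁻(aq)
Let s be the solubility of Mn(OH)₂ here. The common ion gives [Mn²⁺] ≈ 0.15 M, and [OH⁻] = 2s.
Ksp = [Mn²⁺][OH⁻]^2 = (0.15)(2s)^2
(2s)^2 = 2.1×10⁻¹³ / (0.15) = 1.4×10⁻¹²
s = 5.9×10⁻⁷ M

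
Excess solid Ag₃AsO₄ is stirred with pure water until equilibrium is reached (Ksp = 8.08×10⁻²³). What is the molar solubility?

1.32×10⁻⁶ M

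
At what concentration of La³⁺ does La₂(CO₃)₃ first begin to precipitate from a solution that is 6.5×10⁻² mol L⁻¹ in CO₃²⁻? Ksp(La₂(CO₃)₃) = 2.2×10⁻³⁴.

9.0×10⁻¹⁶ M

Precipitation begins when Q = Ksp.
La₂(CO₃)₃(s) ⇌ 2 La³⁺(aq) + 3 CO₃²⁻(aq)
Ksp = [La³⁺]^2[CO₃²⁻]^3 = [La³⁺]^2(6.5×10⁻²)^3
[La³⁺]^2 = 2.2×10⁻³⁴ / (6.5×10⁻²)^3 = 8.0×10⁻³¹
[La³⁺] = 9.0×10⁻¹⁶ mol L⁻¹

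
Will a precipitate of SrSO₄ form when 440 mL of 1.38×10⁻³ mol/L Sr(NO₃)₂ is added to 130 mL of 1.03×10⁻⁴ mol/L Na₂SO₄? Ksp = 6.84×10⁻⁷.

No

After mixing, V = 440 mL + 130 mL = 570 mL.
[Sr²⁺] = (1.38×10⁻³)(440)/570 = 1.07×10⁻³ mol/L
[SO₄²⁻] = (1.03×10⁻⁴)(130)/570 = 2.35×10⁻⁵ mol/L
Q = [Sr²⁺][SO₄²⁻] = 2.50×10⁻⁸
Since Q (2.50×10⁻⁸) is less than Ksp (6.84×10⁻⁷), no SrSO₄ precipitates.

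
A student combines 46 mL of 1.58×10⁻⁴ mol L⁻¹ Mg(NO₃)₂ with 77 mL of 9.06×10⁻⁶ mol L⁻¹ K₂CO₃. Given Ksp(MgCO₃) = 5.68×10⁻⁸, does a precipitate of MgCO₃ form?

The combined volume is 123 mL.
[Mg²⁺] = (1.58×10⁻⁴)(46)/123 = 5.91×10⁻⁵ mol L⁻¹
[CO₃²⁻] = (9.06×10⁻⁶)(77)/123 = 5.67×10⁻⁶ mol L⁻¹
Q = [Mg²⁺][CO₃²⁻] = 3.35×10⁻¹⁰
Q < Ksp (3.35×10⁻¹⁰ vs 5.68×10⁻⁸); the solution remains unsaturated and no precipitate forms.

No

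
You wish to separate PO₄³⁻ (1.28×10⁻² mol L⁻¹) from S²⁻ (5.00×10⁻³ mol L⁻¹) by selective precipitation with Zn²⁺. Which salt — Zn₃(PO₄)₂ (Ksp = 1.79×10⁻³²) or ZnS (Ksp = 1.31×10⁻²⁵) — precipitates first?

ZnS

The threshold for precipitation is Q = Ksp.
For Zn₃(PO₄)₂: [Zn²⁺] = (Ksp/[PO₄³⁻]^2)^(1/3) = 4.78×10⁻¹⁰ mol L⁻¹
For ZnS: [Zn²⁺] = (Ksp/[S²⁻]) = 2.62×10⁻²³ mol L⁻¹
Since ZnS needs less Zn²⁺ to reach saturation, it precipitates first.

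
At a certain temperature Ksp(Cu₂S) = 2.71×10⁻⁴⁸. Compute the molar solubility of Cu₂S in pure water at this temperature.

Cu₂S(s) ⇌ 2 Cu⁺(aq) + S²⁻(aq)
If s mol/L of Cu₂S dissolves, [Cu⁺] = 2s and [S²⁻] = s.
Ksp = [Cu⁺]^2[S²⁻] = (2s)^2 · s = 4s^3
4s^3 = 2.71×10⁻⁴⁸  ⇒  s^3 = 6.78×10⁻⁴⁹
s = (6.78×10⁻⁴⁹)^(1/3) = 8.78×10⁻¹⁷ mol/L

8.78×10⁻¹⁷ M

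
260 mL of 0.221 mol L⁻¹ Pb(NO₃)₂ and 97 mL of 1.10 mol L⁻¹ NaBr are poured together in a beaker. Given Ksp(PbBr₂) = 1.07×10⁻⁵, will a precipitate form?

The combined volume is 357 mL.
[Pb²⁺] = (0.221)(260)/357 = 0.161 mol L⁻¹
[Br⁻] = (1.10)(97)/357 = 0.299 mol L⁻¹
Q = [Pb²⁺][Br⁻]^2 = 1.44×10⁻²
Because Q > Ksp (1.44×10⁻² vs 1.07×10⁻⁵), a precipitate of PbBr₂ forms.

Yes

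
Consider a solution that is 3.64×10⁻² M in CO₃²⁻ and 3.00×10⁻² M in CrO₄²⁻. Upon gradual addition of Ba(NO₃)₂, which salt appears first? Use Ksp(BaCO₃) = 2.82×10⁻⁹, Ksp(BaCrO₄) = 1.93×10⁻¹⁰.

A salt starts to precipitate once the ion product Q reaches its Ksp.
For BaCO₃: [Ba²⁺] = (Ksp/[CO₃²⁻]) = 7.75×10⁻⁸ M
For BaCrO₄: [Ba²⁺] = (Ksp/[CrO₄²⁻]) = 6.43×10⁻⁹ M
Since BaCrO₄ needs less Ba²⁺ to reach saturation, it precipitates first.

BaCrO₄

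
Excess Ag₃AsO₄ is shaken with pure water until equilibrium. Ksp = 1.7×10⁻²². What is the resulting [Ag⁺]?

Ag₃AsO₄(s) ⇌ 3 Ag⁺(aq) + AsO₄³⁻(aq)
With molar solubility s: [Ag⁺] = 3s, [AsO₄³⁻] = s.
Ksp = [Ag⁺]^3[AsO₄³⁻] = (3s)^3 · s = 27s^4 = 1.7×10⁻²²
s = 1.6×10⁻⁶ M
[Ag⁺] = 3s = 4.8×10⁻⁶ M

4.8×10⁻⁶ M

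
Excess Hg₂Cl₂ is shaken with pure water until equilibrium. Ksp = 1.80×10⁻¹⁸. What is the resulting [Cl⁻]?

Hg₂Cl₂(s) ⇌ Hg₂²⁺(aq) + 2 Cl⁻(aq)
For each mole of Hg₂Cl₂ that dissolves per liter, [Hg₂²⁺] = s and [Cl⁻] = 2s; let s denote this solubility.
Ksp = [Hg₂²⁺][Cl⁻]^2 = s · (2s)^2 = 4s^3 = 1.80×10⁻¹⁸
s = 7.66×10⁻⁷ mol L⁻¹
[Cl⁻] = 2s = 1.53×10⁻⁶ mol L⁻¹

1.53×10⁻⁶ M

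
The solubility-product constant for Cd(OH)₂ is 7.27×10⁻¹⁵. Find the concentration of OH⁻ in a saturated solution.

2.44×10⁻⁵ M

Cd(OH)₂(s) ⇌ Cd²⁺(aq) + 2 OH⁻(aq)
If s mol/L of Cd(OH)₂ dissolves, [Cd²⁺] = s and [OH⁻] = 2s.
Ksp = [Cd²⁺][OH⁻]^2 = s · (2s)^2 = 4s^3 = 7.27×10⁻¹⁵
s = 1.22×10⁻⁵ M
[OH⁻] = 2s = 2.44×10⁻⁵ M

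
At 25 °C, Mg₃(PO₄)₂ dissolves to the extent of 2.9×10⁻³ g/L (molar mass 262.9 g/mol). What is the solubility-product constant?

Ksp = 1.8×10⁻²³

s = (2.9×10⁻³ g L⁻¹)/(262.9 g mol⁻¹) = 1.103×10⁻⁵ M
Mg₃(PO₄)₂(s) ⇌ 3 Mg²⁺(aq) + 2 PO₄³⁻(aq)
For each mole of Mg₃(PO₄)₂ that dissolves per liter, [Mg²⁺] = 3s and [PO₄³⁻] = 2s; let s denote this solubility.
Ksp = [Mg²⁺]^3[PO₄³⁻]^2 = (3s)^3 · (2s)^2 = 108s^5
Ksp = 108 × (1.103×10⁻⁵)^5 = 1.8×10⁻²³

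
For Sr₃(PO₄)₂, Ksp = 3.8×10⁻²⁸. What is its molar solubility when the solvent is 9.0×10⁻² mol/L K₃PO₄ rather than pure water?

Sr₃(PO₄)₂(s) ⇌ 3 Sr²⁺(aq) + 2 PO₄³⁻(aq)
With PO₄³⁻ already at 9.0×10⁻² mol/L and s small, take [PO₄³⁻] ≈ 9.0×10⁻² mol/L and [Sr²⁺] = 3s.
Ksp = [Sr²⁺]^3[PO₄³⁻]^2 = (3s)^3(9.0×10⁻²)^2
(3s)^3 = 3.8×10⁻²⁸ / (9.0×10⁻²)^2 = 4.7×10⁻²⁶
s = 1.2×10⁻⁹ mol/L

1.2×10⁻⁹ M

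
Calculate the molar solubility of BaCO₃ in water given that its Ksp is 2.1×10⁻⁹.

4.6×10⁻⁵ M

BaCO₃(s) ⇌ Ba²⁺(aq) + CO₃²⁻(aq)
Call the molar solubility s, so that [Ba²⁺] = s and [CO₃²⁻] = s.
Ksp = [Ba²⁺][CO₃²⁻] = s · s = s^2
s^2 = 2.1×10⁻⁹
s = (2.1×10⁻⁹)^(1/2) = 4.6×10⁻⁵ mol/L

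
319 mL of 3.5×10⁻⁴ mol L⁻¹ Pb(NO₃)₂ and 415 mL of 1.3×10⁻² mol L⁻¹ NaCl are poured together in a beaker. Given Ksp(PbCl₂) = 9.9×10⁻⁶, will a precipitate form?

Total volume after mixing = 319 + 415 = 734 mL.
[Pb²⁺] = (3.5×10⁻⁴)(319)/734 = 1.5×10⁻⁴ mol L⁻¹
[Cl⁻] = (1.3×10⁻²)(415)/734 = 7.4×10⁻³ mol L⁻¹
Q = [Pb²⁺][Cl⁻]^2 = 8.2×10⁻⁹
Q < Ksp (8.2×10⁻⁹ vs 9.9×10⁻⁶); the solution remains unsaturated and no precipitate forms.

No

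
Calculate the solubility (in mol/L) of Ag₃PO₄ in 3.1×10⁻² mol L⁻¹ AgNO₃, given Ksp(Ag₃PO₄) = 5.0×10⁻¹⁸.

1.7×10⁻¹³ M

Ag₃PO₄(s) ⇌ 3 Ag⁺(aq) + PO₄³⁻(aq)
Ag⁺ is already present at 3.1×10⁻² mol L⁻¹. If s mol/L of Ag₃PO₄ dissolves, [PO₄³⁻] = s while [Ag⁺] ≈ 3.1×10⁻² mol L⁻¹.
Ksp = [Ag⁺]^3[PO₄³⁻] = (3.1×10⁻²)^3s
s = 5.0×10⁻¹⁸ / (3.1×10⁻²)^3 = 1.7×10⁻¹³
s = 1.7×10⁻¹³ mol L⁻¹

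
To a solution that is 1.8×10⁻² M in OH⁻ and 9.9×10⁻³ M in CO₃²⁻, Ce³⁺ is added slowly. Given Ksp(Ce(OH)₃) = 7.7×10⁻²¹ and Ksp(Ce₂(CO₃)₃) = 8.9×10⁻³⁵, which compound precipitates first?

Precipitation begins when Q = Ksp.
For Ce(OH)₃: [Ce³⁺] = (Ksp/[OH⁻]^3) = 1.3×10⁻¹⁵ M
For Ce₂(CO₃)₃: [Ce³⁺] = (Ksp/[CO₃²⁻]^3)^(1/2) = 9.6×10⁻¹⁵ M
Ce(OH)₃ requires the lower [Ce³⁺], so it precipitates first.

Ce(OH)₃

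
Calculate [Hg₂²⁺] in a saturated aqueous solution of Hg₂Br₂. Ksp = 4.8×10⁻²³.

Hg₂Br₂(s) ⇌ Hg₂²⁺(aq) + 2 Br⁻(aq)
Call the molar solubility s, so that [Hg₂²⁺] = s and [Br⁻] = 2s.
Ksp = [Hg₂²⁺][Br⁻]^2 = s · (2s)^2 = 4s^3 = 4.8×10⁻²³
s = 2.3×10⁻⁸ M
[Hg₂²⁺] = s = 2.3×10⁻⁸ M

2.3×10⁻⁸ M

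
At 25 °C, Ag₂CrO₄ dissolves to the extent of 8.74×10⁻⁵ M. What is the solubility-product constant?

Ag₂CrO₄(s) ⇌ 2 Ag⁺(aq) + CrO₄²⁻(aq)
Let s be the molar solubility. Then [Ag⁺] = 2s and [CrO₄²⁻] = s.
Ksp = [Ag⁺]^2[CrO₄²⁻] = (2s)^2 · s = 4s^3
Ksp = 4 × (8.74×10⁻⁵)^3 = 2.67×10⁻¹²

Ksp = 2.67×10⁻¹²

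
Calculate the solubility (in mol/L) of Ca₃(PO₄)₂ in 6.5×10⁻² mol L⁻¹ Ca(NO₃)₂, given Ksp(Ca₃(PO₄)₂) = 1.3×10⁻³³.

Ca₃(PO₄)₂(s) ⇌ 3 Ca²⁺(aq) + 2 PO₄³⁻(aq)
The solution already contains Ca²⁺ at 6.5×10⁻² mol L⁻¹. Let s be the molar solubility of Ca₃(PO₄)₂.
[Ca²⁺] ≈ 6.5×10⁻² mol L⁻¹ (common ion dominates); [PO₄³⁻] = 2s.
Ksp = [Ca²⁺]^3[PO₄³⁻]^2 = (6.5×10⁻²)^3(2s)^2
(2s)^2 = 1.3×10⁻³³ / (6.5×10⁻²)^3 = 4.7×10⁻³⁰
s = 1.1×10⁻¹⁵ mol L⁻¹

1.1×10⁻¹⁵ M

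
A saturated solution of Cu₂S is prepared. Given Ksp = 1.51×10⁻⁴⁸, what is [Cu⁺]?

1.45×10⁻¹⁶ M

Cu₂S(s) ⇌ 2 Cu⁺(aq) + S²⁻(aq)
With molar solubility s: [Cu⁺] = 2s, [S²⁻] = s.
Ksp = [Cu⁺]^2[S²⁻] = (2s)^2 · s = 4s^3 = 1.51×10⁻⁴⁸
s = 7.23×10⁻¹⁷ mol/L
[Cu⁺] = 2s = 1.45×10⁻¹⁶ mol/L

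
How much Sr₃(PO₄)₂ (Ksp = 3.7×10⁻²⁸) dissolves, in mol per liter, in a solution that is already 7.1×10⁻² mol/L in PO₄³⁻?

Sr₃(PO₄)₂(s) ⇌ 3 Sr²⁺(aq) + 2 PO₄³⁻(aq)
The solution already contains PO₄³⁻ at 7.1×10⁻² mol/L. Let s be the molar solubility of Sr₃(PO₄)₂.
[PO₄³⁻] ≈ 7.1×10⁻² mol/L (common ion dominates); [Sr²⁺] = 3s.
Ksp = [Sr²⁺]^3[PO₄³⁻]^2 = (3s)^3(7.1×10⁻²)^2
(3s)^3 = 3.7×10⁻²⁸ / (7.1×10⁻²)^2 = 7.3×10⁻²⁶
s = 1.4×10⁻⁹ mol/L

1.4×10⁻⁹ M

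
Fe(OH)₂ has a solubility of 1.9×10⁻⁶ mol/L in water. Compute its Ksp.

Fe(OH)₂(s) ⇌ Fe²⁺(aq) + 2 OH⁻(aq)
Let s be the molar solubility. Then [Fe²⁺] = s and [OH⁻] = 2s.
Ksp = [Fe²⁺][OH⁻]^2 = s · (2s)^2 = 4s^3
Ksp = 4 × (1.9×10⁻⁶)^3 = 2.7×10⁻¹⁷

Ksp = 2.7×10⁻¹⁷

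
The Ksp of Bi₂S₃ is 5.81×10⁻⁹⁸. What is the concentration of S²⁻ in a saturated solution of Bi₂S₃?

Bi₂S₃(s) ⇌ 2 Bi³⁺(aq) + 3 S²⁻(aq)
With molar solubility s: [Bi³⁺] = 2s, [S²⁻] = 3s.
Ksp = [Bi³⁺]^2[S²⁻]^3 = (2s)^2 · (3s)^3 = 108s^5 = 5.81×10⁻⁹⁸
s = 1.40×10⁻²⁰ M
[S²⁻] = 3s = 4.20×10⁻²⁰ M

4.20×10⁻²⁰ M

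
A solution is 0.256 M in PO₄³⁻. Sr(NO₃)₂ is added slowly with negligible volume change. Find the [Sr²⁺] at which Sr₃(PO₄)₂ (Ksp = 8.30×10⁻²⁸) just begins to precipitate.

A salt starts to precipitate once the ion product Q reaches its Ksp.
Sr₃(PO₄)₂(s) ⇌ 3 Sr²⁺(aq) + 2 PO₄³⁻(aq)
Ksp = [Sr²⁺]^3[PO₄³⁻]^2 = [Sr²⁺]^3(0.256)^2
[Sr²⁺]^3 = 8.30×10⁻²⁸ / (0.256)^2 = 1.27×10⁻²⁶
[Sr²⁺] = 2.33×10⁻⁹ M

2.33×10⁻⁹ M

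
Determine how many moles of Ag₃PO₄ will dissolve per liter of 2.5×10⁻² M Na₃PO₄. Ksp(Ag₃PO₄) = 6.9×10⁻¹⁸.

Ag₃PO₄(s) ⇌ 3 Ag⁺(aq) + PO₄³⁻(aq)
Let s be the solubility of Ag₃PO₄ here. The common ion gives [PO₄³⁻] ≈ 2.5×10⁻² M, and [Ag⁺] = 3s.
Ksp = [Ag⁺]^3[PO₄³⁻] = (3s)^3(2.5×10⁻²)
(3s)^3 = 6.9×10⁻¹⁸ / (2.5×10⁻²) = 2.8×10⁻¹⁶
s = 2.2×10⁻⁶ M

2.2×10⁻⁶ M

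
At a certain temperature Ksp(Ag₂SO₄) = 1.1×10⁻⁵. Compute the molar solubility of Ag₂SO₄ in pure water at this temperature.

Ag₂SO₄(s) ⇌ 2 Ag⁺(aq) + SO₄²⁻(aq)
For each mole of Ag₂SO₄ that dissolves per liter, [Ag⁺] = 2s and [SO₄²⁻] = s; let s denote this solubility.
Ksp = [Ag⁺]^2[SO₄²⁻] = (2s)^2 · s = 4s^3
4s^3 = 1.1×10⁻⁵  ⇒  s^3 = 2.8×10⁻⁶
s = 1.4×10⁻² mol/L

1.4×10⁻² M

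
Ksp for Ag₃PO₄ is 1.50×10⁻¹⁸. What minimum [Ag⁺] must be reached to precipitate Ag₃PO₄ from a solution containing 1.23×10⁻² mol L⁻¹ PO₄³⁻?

4.96×10⁻⁶ M

Precipitation begins when Q = Ksp.
Ag₃PO₄(s) ⇌ 3 Ag⁺(aq) + PO₄³⁻(aq)
Ksp = [Ag⁺]^3[PO₄³⁻] = [Ag⁺]^3(1.23×10⁻²)
[Ag⁺]^3 = 1.50×10⁻¹⁸ / (1.23×10⁻²) = 1.22×10⁻¹⁶
[Ag⁺] = 4.96×10⁻⁶ mol L⁻¹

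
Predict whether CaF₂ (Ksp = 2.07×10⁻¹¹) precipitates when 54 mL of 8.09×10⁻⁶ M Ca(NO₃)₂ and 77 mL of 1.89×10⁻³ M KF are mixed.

Total volume after mixing = 54 + 77 = 131 mL.
[Ca²⁺] = (8.09×10⁻⁶)(54)/131 = 3.33×10⁻⁶ M
[F⁻] = (1.89×10⁻³)(77)/131 = 1.11×10⁻³ M
Q = [Ca²⁺][F⁻]^2 = 4.12×10⁻¹²
Q < Ksp (4.12×10⁻¹² vs 2.07×10⁻¹¹); the solution remains unsaturated and no precipitate forms.

No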